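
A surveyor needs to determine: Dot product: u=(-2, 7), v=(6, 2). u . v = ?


u . v = u_x*v_x + u_y*v_y = (-2)*6 + 7*2
= (-12) + 14 = 2

2


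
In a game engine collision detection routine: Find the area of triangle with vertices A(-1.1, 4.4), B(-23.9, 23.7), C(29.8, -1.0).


Area = |x_A(y_B-y_C) + x_B(y_C-y_A) + x_C(y_A-y_B)|/2
= |(-27.17) + 129.06 + (-575.14)|/2
= 473.25/2 = 236.625

236.625


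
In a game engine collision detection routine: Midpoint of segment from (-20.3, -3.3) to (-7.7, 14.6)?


M = (((-20.3)+(-7.7))/2, ((-3.3)+14.6)/2)
= (-14, 5.65)

(-14, 5.65)


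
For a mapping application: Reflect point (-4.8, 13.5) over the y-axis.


Reflection over y-axis: (x,y) -> (-x,y)
(-4.8, 13.5) -> (4.8, 13.5)

(4.8, 13.5)


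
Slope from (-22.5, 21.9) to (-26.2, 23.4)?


slope = (y2-y1)/(x2-x1) = (23.4-21.9)/((-26.2)-(-22.5)) = 1.5/(-3.7) = -0.4054

-0.4054


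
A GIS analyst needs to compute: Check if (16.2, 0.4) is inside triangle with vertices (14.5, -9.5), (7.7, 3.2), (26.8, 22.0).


Cross products: AB x AP = -88.91, BC x BP = -213.28, CA x CP = -68.22
All same sign? yes

Yes, inside


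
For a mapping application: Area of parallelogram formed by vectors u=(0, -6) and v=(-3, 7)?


|u x v| = |0*7 - (-6)*(-3)|
= |0 - 18| = 18

18


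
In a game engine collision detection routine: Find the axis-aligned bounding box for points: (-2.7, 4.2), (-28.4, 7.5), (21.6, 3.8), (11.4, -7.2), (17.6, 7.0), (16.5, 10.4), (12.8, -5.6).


x range: [-28.4, 21.6]
y range: [-7.2, 10.4]
Bounding box: (-28.4,-7.2) to (21.6,10.4)

(-28.4,-7.2) to (21.6,10.4)


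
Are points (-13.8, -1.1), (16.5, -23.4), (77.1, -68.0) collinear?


Cross product: (16.5-(-13.8))*((-68)-(-1.1)) - ((-23.4)-(-1.1))*(77.1-(-13.8))
= 0

Yes, collinear


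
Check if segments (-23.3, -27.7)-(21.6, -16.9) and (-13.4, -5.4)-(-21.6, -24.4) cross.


Cross products: d1=-5.24, d2=759.3, d3=894.35, d4=129.81
d1*d2 < 0 and d3*d4 < 0? no

No, they don't intersect


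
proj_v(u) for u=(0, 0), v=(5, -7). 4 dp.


u.v = 0, |v| = sqrt(74) = 8.6023
Scalar projection = u.v / |v| = 0 / sqrt(74) = 0

0


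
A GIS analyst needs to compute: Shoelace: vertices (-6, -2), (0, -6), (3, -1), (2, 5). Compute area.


Shoelace sum: ((-6)*(-6) - 0*(-2)) + (0*(-1) - 3*(-6)) + (3*5 - 2*(-1)) + (2*(-2) - (-6)*5)
= 97
Area = |97|/2 = 48.5

48.5


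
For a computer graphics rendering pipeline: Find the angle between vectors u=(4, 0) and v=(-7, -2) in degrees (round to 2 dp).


u.v = -28, |u| = sqrt(16) = 4, |v| = sqrt(53) = 7.2801
cos(theta) = u.v/(|u||v|) = -28/sqrt(848) = -0.961524
theta = acos(-0.961524) = 164.05 degrees

164.05 degrees


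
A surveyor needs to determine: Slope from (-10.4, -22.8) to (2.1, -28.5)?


slope = (y2-y1)/(x2-x1) = ((-28.5)-(-22.8))/(2.1-(-10.4)) = (-5.7)/12.5 = -0.456

-0.456


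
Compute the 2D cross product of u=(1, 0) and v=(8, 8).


u x v = u_x*v_y - u_y*v_x = 1*8 - 0*8
= 8 - 0 = 8

8


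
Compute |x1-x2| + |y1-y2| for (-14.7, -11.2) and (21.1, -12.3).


|(-14.7)-21.1| + |(-11.2)-(-12.3)| = 35.8 + 1.1 = 36.9

36.9


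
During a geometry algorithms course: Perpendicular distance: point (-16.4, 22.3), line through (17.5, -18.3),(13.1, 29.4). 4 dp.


|cross product| = 1438.39
|line direction| = sqrt(2294.65) = 47.9025
Distance = 1438.39/sqrt(2294.65) = 30.0274

30.0274


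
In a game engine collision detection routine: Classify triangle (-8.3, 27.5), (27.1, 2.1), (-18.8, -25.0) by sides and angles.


Side lengths squared: AB^2=1898.32, BC^2=2841.22, CA^2=2866.5
Sorted: [1898.32, 2841.22, 2866.5]
By sides: Scalene, By angles: Acute

Scalene, Acute


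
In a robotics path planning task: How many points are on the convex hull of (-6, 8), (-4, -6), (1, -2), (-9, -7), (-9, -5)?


Convex hull vertices (CCW): (-9, -7), (-4, -6), (1, -2), (-6, 8), (-9, -5)
Count = 5

5


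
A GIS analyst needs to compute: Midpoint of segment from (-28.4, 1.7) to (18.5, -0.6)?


M = (((-28.4)+18.5)/2, (1.7+(-0.6))/2)
= (-4.95, 0.55)

(-4.95, 0.55)


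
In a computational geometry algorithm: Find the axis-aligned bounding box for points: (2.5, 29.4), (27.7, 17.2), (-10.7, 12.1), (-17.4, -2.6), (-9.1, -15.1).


x range: [-17.4, 27.7]
y range: [-15.1, 29.4]
Bounding box: (-17.4,-15.1) to (27.7,29.4)

(-17.4,-15.1) to (27.7,29.4)


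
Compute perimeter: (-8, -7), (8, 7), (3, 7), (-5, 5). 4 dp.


Sides: (-8, -7)->(8, 7): sqrt(452) = 21.260292, (8, 7)->(3, 7): sqrt(25) = 5, (3, 7)->(-5, 5): sqrt(68) = 8.246211, (-5, 5)->(-8, -7): sqrt(153) = 12.369317
Sum = 46.87582
Perimeter = 46.8758

46.8758


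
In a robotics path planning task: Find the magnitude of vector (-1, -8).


|u| = sqrt((-1)^2 + (-8)^2) = sqrt(65) = 8.0623

8.0623


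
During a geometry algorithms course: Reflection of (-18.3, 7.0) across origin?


Reflection over origin: (x,y) -> (-x,-y)
(-18.3, 7) -> (18.3, -7)

(18.3, -7)


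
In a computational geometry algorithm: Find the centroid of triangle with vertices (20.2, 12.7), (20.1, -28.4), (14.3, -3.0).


Centroid = ((x_A+x_B+x_C)/3, (y_A+y_B+y_C)/3)
= ((20.2+20.1+14.3)/3, (12.7+(-28.4)+(-3))/3)
= (18.2, -6.2333)

(18.2, -6.2333)


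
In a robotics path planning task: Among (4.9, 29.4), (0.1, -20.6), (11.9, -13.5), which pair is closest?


d(P0,P1) = 50.2299, d(P0,P2) = 43.4673, d(P1,P2) = 13.7713
Closest: P1 and P2

Closest pair: (0.1, -20.6) and (11.9, -13.5), distance = 13.7713


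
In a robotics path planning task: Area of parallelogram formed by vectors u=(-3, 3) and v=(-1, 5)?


|u x v| = |(-3)*5 - 3*(-1)|
= |(-15) - (-3)| = 12

12


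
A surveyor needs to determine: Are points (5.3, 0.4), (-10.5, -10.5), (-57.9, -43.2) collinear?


Cross product: ((-10.5)-5.3)*((-43.2)-0.4) - ((-10.5)-0.4)*((-57.9)-5.3)
= 0

Yes, collinear


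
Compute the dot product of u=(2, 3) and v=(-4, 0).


u . v = u_x*v_x + u_y*v_y = 2*(-4) + 3*0
= (-8) + 0 = -8

-8


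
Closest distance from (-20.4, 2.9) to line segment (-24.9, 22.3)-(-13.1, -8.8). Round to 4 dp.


Project P onto AB: t = 0.5933 (clamped to [0,1])
Closest point on segment: (-17.8992, 3.8488)
Distance: 2.6747

2.6747


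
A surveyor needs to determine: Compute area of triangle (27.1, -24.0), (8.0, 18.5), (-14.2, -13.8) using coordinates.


Area = |x_A(y_B-y_C) + x_B(y_C-y_A) + x_C(y_A-y_B)|/2
= |875.33 + 81.6 + 603.5|/2
= 1560.43/2 = 780.215

780.215


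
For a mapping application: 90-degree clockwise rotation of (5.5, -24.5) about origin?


90° CW: (x,y) -> (y, -x)
(5.5,-24.5) -> (-24.5, -5.5)

(-24.5, -5.5)


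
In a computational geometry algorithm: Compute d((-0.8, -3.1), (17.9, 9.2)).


dx=18.7, dy=12.3
d^2 = 18.7^2 + 12.3^2 = 500.98
d = sqrt(500.98) = 22.3826

22.3826


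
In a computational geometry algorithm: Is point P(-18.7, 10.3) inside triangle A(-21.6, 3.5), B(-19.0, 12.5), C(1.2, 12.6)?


Cross products: AB x AP = -8.42, BC x BP = -44.47, CA x CP = -128.65
All same sign? yes

Yes, inside


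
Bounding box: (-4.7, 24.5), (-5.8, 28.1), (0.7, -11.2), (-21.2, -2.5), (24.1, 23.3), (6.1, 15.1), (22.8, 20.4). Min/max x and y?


x range: [-21.2, 24.1]
y range: [-11.2, 28.1]
Bounding box: (-21.2,-11.2) to (24.1,28.1)

(-21.2,-11.2) to (24.1,28.1)


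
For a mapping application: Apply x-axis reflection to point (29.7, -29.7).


Reflection over x-axis: (x,y) -> (x,-y)
(29.7, -29.7) -> (29.7, 29.7)

(29.7, 29.7)


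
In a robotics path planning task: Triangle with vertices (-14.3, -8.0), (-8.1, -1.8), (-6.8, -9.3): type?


Side lengths squared: AB^2=76.88, BC^2=57.94, CA^2=57.94
Sorted: [57.94, 57.94, 76.88]
By sides: Isosceles, By angles: Acute

Isosceles, Acute


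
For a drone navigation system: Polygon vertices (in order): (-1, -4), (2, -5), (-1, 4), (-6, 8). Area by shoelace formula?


Shoelace sum: ((-1)*(-5) - 2*(-4)) + (2*4 - (-1)*(-5)) + ((-1)*8 - (-6)*4) + ((-6)*(-4) - (-1)*8)
= 64
Area = |64|/2 = 32

32


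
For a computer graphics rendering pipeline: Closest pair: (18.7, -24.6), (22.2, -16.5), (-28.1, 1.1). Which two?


d(P0,P1) = 8.8238, d(P0,P2) = 53.3922, d(P1,P2) = 53.2902
Closest: P0 and P1

Closest pair: (18.7, -24.6) and (22.2, -16.5), distance = 8.8238


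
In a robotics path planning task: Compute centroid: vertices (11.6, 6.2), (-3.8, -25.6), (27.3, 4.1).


Centroid = ((x_A+x_B+x_C)/3, (y_A+y_B+y_C)/3)
= ((11.6+(-3.8)+27.3)/3, (6.2+(-25.6)+4.1)/3)
= (11.7, -5.1)

(11.7, -5.1)


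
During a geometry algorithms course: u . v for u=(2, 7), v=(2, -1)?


u . v = u_x*v_x + u_y*v_y = 2*2 + 7*(-1)
= 4 + (-7) = -3

-3


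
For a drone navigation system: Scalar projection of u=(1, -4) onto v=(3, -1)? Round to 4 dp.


u.v = 7, |v| = sqrt(10) = 3.1623
Scalar projection = u.v / |v| = 7 / sqrt(10) = 2.2136

2.2136


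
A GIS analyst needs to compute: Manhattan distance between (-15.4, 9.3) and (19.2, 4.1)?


|(-15.4)-19.2| + |9.3-4.1| = 34.6 + 5.2 = 39.8

39.8


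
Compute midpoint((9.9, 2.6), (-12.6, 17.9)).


M = ((9.9+(-12.6))/2, (2.6+17.9)/2)
= (-1.35, 10.25)

(-1.35, 10.25)


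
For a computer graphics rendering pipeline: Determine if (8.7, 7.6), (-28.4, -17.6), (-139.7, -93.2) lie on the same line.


Cross product: ((-28.4)-8.7)*((-93.2)-7.6) - ((-17.6)-7.6)*((-139.7)-8.7)
= 0

Yes, collinear


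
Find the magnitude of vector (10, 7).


|u| = sqrt(10^2 + 7^2) = sqrt(149) = 12.2066

12.2066


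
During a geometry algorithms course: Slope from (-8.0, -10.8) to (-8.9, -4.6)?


slope = (y2-y1)/(x2-x1) = ((-4.6)-(-10.8))/((-8.9)-(-8)) = 6.2/(-0.9) = -6.8889

-6.8889


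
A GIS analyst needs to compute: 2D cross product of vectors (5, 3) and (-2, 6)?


u x v = u_x*v_y - u_y*v_x = 5*6 - 3*(-2)
= 30 - (-6) = 36

36


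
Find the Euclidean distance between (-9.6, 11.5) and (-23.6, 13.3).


dx=-14, dy=1.8
d^2 = (-14)^2 + 1.8^2 = 199.24
d = sqrt(199.24) = 14.1152

14.1152


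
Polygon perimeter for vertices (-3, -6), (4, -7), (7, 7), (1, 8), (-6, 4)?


Sides: (-3, -6)->(4, -7): sqrt(50) = 7.071068, (4, -7)->(7, 7): sqrt(205) = 14.317821, (7, 7)->(1, 8): sqrt(37) = 6.082763, (1, 8)->(-6, 4): sqrt(65) = 8.062258, (-6, 4)->(-3, -6): sqrt(109) = 10.440307
Sum = 45.974217
Perimeter = 45.9742

45.9742


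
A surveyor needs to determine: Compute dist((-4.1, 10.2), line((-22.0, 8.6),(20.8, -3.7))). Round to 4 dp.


|cross product| = 288.65
|line direction| = sqrt(1983.13) = 44.5323
Distance = 288.65/sqrt(1983.13) = 6.4818

6.4818


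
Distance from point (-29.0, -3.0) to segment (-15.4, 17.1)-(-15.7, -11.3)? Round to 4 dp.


Project P onto AB: t = 0.7127 (clamped to [0,1])
Closest point on segment: (-15.6138, -3.1414)
Distance: 13.3869

13.3869


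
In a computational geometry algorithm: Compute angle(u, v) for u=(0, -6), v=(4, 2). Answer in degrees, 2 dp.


u.v = -12, |u| = sqrt(36) = 6, |v| = sqrt(20) = 4.4721
cos(theta) = u.v/(|u||v|) = -12/sqrt(720) = -0.447214
theta = acos(-0.447214) = 116.57 degrees

116.57 degrees


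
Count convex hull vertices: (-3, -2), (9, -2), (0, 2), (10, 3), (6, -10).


Convex hull vertices (CCW): (-3, -2), (6, -10), (9, -2), (10, 3), (0, 2)
Count = 5

5


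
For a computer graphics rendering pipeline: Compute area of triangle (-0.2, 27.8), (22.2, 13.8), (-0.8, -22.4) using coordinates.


Area = |x_A(y_B-y_C) + x_B(y_C-y_A) + x_C(y_A-y_B)|/2
= |(-7.24) + (-1114.44) + (-11.2)|/2
= 1132.88/2 = 566.44

566.44


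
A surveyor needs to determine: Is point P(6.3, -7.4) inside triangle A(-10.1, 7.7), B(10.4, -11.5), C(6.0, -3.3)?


Cross products: AB x AP = 5.33, BC x BP = 15.58, CA x CP = 62.71
All same sign? yes

Yes, inside


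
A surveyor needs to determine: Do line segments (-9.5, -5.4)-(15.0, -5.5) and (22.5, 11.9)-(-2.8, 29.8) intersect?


Cross products: d1=1010.49, d2=574.47, d3=427.05, d4=863.07
d1*d2 < 0 and d3*d4 < 0? no

No, they don't intersect


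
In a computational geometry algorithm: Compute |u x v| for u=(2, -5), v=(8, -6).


|u x v| = |2*(-6) - (-5)*8|
= |(-12) - (-40)| = 28

28


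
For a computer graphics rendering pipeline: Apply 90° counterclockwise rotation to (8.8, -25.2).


90° CCW: (x,y) -> (-y, x)
(8.8,-25.2) -> (25.2, 8.8)

(25.2, 8.8)


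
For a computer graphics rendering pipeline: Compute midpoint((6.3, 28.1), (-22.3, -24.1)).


M = ((6.3+(-22.3))/2, (28.1+(-24.1))/2)
= (-8, 2)

(-8, 2)


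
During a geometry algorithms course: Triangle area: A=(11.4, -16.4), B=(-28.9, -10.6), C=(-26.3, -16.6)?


Area = |x_A(y_B-y_C) + x_B(y_C-y_A) + x_C(y_A-y_B)|/2
= |68.4 + 5.78 + 152.54|/2
= 226.72/2 = 113.36

113.36


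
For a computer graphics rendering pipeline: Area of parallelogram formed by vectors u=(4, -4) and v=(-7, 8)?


|u x v| = |4*8 - (-4)*(-7)|
= |32 - 28| = 4

4


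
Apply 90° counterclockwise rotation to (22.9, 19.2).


90° CCW: (x,y) -> (-y, x)
(22.9,19.2) -> (-19.2, 22.9)

(-19.2, 22.9)


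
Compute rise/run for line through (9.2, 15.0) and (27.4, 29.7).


slope = (y2-y1)/(x2-x1) = (29.7-15)/(27.4-9.2) = 14.7/18.2 = 0.8077

0.8077


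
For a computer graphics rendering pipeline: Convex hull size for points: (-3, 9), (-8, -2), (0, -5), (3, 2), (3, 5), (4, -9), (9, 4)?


Convex hull vertices (CCW): (-8, -2), (4, -9), (9, 4), (-3, 9)
Count = 4

4


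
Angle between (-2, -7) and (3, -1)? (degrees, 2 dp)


u.v = 1, |u| = sqrt(53) = 7.2801, |v| = sqrt(10) = 3.1623
cos(theta) = u.v/(|u||v|) = 1/sqrt(530) = 0.043437
theta = acos(0.043437) = 87.51 degrees

87.51 degrees


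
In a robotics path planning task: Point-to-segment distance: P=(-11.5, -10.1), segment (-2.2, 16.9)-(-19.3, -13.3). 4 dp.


Project P onto AB: t = 0.809 (clamped to [0,1])
Closest point on segment: (-16.0343, -7.5326)
Distance: 5.2107

5.2107


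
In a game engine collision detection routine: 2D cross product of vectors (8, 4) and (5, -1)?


u x v = u_x*v_y - u_y*v_x = 8*(-1) - 4*5
= (-8) - 20 = -28

-28


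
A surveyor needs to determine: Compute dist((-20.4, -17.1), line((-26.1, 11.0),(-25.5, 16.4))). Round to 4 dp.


|cross product| = 47.64
|line direction| = sqrt(29.52) = 5.4332
Distance = 47.64/sqrt(29.52) = 8.7683

8.7683


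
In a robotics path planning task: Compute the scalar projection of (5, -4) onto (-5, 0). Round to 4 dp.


u.v = -25, |v| = sqrt(25) = 5
Scalar projection = u.v / |v| = -25 / sqrt(25) = -5

-5


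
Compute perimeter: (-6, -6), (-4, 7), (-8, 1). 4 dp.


Sides: (-6, -6)->(-4, 7): sqrt(173) = 13.152946, (-4, 7)->(-8, 1): sqrt(52) = 7.211103, (-8, 1)->(-6, -6): sqrt(53) = 7.28011
Sum = 27.644159
Perimeter = 27.6442

27.6442


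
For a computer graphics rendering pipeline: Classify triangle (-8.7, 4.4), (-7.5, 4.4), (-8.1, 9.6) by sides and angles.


Side lengths squared: AB^2=1.44, BC^2=27.4, CA^2=27.4
Sorted: [1.44, 27.4, 27.4]
By sides: Isosceles, By angles: Acute

Isosceles, Acute


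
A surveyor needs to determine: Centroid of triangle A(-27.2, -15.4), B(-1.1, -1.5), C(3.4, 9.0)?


Centroid = ((x_A+x_B+x_C)/3, (y_A+y_B+y_C)/3)
= (((-27.2)+(-1.1)+3.4)/3, ((-15.4)+(-1.5)+9)/3)
= (-8.3, -2.6333)

(-8.3, -2.6333)


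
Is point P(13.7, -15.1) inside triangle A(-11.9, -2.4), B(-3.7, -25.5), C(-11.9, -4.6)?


Cross products: AB x AP = 487.22, BC x BP = -448.94, CA x CP = -56.32
All same sign? no

No, outside


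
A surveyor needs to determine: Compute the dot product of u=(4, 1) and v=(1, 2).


u . v = u_x*v_x + u_y*v_y = 4*1 + 1*2
= 4 + 2 = 6

6


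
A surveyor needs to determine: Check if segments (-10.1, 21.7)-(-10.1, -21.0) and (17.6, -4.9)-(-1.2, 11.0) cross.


Cross products: d1=-59.65, d2=743.11, d3=1182.79, d4=380.03
d1*d2 < 0 and d3*d4 < 0? no

No, they don't intersect


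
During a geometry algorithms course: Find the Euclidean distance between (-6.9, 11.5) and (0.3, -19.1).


dx=7.2, dy=-30.6
d^2 = 7.2^2 + (-30.6)^2 = 988.2
d = sqrt(988.2) = 31.4356

31.4356


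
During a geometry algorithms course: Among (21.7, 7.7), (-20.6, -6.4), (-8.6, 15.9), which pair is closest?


d(P0,P1) = 44.5881, d(P0,P2) = 31.39, d(P1,P2) = 25.3237
Closest: P1 and P2

Closest pair: (-20.6, -6.4) and (-8.6, 15.9), distance = 25.3237


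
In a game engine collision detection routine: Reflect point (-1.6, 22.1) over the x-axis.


Reflection over x-axis: (x,y) -> (x,-y)
(-1.6, 22.1) -> (-1.6, -22.1)

(-1.6, -22.1)


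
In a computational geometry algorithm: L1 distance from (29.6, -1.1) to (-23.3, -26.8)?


|29.6-(-23.3)| + |(-1.1)-(-26.8)| = 52.9 + 25.7 = 78.6

78.6


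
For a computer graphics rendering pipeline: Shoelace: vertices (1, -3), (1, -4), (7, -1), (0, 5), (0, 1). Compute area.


Shoelace sum: (1*(-4) - 1*(-3)) + (1*(-1) - 7*(-4)) + (7*5 - 0*(-1)) + (0*1 - 0*5) + (0*(-3) - 1*1)
= 60
Area = |60|/2 = 30

30


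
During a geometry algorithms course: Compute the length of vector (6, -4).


|u| = sqrt(6^2 + (-4)^2) = sqrt(52) = 7.2111

7.2111


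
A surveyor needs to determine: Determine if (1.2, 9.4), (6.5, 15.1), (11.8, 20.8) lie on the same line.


Cross product: (6.5-1.2)*(20.8-9.4) - (15.1-9.4)*(11.8-1.2)
= 0

Yes, collinear


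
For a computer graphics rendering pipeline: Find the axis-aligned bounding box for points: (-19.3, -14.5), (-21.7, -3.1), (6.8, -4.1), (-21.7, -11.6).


x range: [-21.7, 6.8]
y range: [-14.5, -3.1]
Bounding box: (-21.7,-14.5) to (6.8,-3.1)

(-21.7,-14.5) to (6.8,-3.1)


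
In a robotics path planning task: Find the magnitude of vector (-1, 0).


|u| = sqrt((-1)^2 + 0^2) = sqrt(1) = 1

1


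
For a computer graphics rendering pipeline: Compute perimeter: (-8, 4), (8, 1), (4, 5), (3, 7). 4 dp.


Sides: (-8, 4)->(8, 1): sqrt(265) = 16.278821, (8, 1)->(4, 5): sqrt(32) = 5.656854, (4, 5)->(3, 7): sqrt(5) = 2.236068, (3, 7)->(-8, 4): sqrt(130) = 11.401754
Sum = 35.573497
Perimeter = 35.5735

35.5735


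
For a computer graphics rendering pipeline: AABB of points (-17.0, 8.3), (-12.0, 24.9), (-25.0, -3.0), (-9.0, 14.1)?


x range: [-25, -9]
y range: [-3, 24.9]
Bounding box: (-25,-3) to (-9,24.9)

(-25,-3) to (-9,24.9)


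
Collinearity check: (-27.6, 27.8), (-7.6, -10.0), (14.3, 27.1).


Cross product: ((-7.6)-(-27.6))*(27.1-27.8) - ((-10)-27.8)*(14.3-(-27.6))
= 1569.82

No, not collinear


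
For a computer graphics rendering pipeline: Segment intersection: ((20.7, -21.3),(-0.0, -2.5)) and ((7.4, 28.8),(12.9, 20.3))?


Cross products: d1=-162.5, d2=-235.05, d3=-787.03, d4=-714.48
d1*d2 < 0 and d3*d4 < 0? no

No, they don't intersect


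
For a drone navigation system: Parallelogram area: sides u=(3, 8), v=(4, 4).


|u x v| = |3*4 - 8*4|
= |12 - 32| = 20

20


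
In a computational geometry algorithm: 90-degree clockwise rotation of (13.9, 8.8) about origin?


90° CW: (x,y) -> (y, -x)
(13.9,8.8) -> (8.8, -13.9)

(8.8, -13.9)


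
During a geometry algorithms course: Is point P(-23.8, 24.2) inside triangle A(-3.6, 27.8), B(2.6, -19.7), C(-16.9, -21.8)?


Cross products: AB x AP = -981.82, BC x BP = -911.49, CA x CP = 954.04
All same sign? no

No, outside


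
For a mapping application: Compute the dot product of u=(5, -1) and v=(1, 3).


u . v = u_x*v_x + u_y*v_y = 5*1 + (-1)*3
= 5 + (-3) = 2

2


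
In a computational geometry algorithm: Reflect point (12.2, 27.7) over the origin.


Reflection over origin: (x,y) -> (-x,-y)
(12.2, 27.7) -> (-12.2, -27.7)

(-12.2, -27.7)


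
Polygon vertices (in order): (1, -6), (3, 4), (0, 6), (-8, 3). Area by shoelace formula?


Shoelace sum: (1*4 - 3*(-6)) + (3*6 - 0*4) + (0*3 - (-8)*6) + ((-8)*(-6) - 1*3)
= 133
Area = |133|/2 = 66.5

66.5


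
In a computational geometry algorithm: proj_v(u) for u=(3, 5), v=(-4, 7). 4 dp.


u.v = 23, |v| = sqrt(65) = 8.0623
Scalar projection = u.v / |v| = 23 / sqrt(65) = 2.8528

2.8528


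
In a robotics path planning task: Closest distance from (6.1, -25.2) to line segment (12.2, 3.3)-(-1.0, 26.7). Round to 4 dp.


Project P onto AB: t = 0 (clamped to [0,1])
Closest point on segment: (12.2, 3.3)
Distance: 29.1455

29.1455


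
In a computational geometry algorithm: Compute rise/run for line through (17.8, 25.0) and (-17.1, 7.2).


slope = (y2-y1)/(x2-x1) = (7.2-25)/((-17.1)-17.8) = (-17.8)/(-34.9) = 0.51

0.51


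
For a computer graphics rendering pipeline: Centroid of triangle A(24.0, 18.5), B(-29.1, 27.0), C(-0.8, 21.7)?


Centroid = ((x_A+x_B+x_C)/3, (y_A+y_B+y_C)/3)
= ((24+(-29.1)+(-0.8))/3, (18.5+27+21.7)/3)
= (-1.9667, 22.4)

(-1.9667, 22.4)


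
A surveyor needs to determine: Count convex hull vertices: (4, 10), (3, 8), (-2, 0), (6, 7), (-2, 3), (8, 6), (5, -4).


Convex hull vertices (CCW): (-2, 0), (5, -4), (8, 6), (4, 10), (-2, 3)
Count = 5

5


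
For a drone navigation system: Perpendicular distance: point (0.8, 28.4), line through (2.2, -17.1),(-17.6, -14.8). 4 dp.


|cross product| = 897.68
|line direction| = sqrt(397.33) = 19.9331
Distance = 897.68/sqrt(397.33) = 45.0346

45.0346


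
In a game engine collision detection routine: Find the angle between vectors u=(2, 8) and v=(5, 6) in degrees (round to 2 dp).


u.v = 58, |u| = sqrt(68) = 8.2462, |v| = sqrt(61) = 7.8102
cos(theta) = u.v/(|u||v|) = 58/sqrt(4148) = 0.900552
theta = acos(0.900552) = 25.77 degrees

25.77 degrees


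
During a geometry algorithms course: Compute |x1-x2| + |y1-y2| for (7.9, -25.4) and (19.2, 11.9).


|7.9-19.2| + |(-25.4)-11.9| = 11.3 + 37.3 = 48.6

48.6


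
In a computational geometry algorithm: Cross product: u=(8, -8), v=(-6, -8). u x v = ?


u x v = u_x*v_y - u_y*v_x = 8*(-8) - (-8)*(-6)
= (-64) - 48 = -112

-112


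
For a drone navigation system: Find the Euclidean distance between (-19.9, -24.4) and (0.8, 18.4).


dx=20.7, dy=42.8
d^2 = 20.7^2 + 42.8^2 = 2260.33
d = sqrt(2260.33) = 47.5429

47.5429


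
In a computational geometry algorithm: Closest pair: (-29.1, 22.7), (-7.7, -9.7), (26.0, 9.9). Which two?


d(P0,P1) = 38.8294, d(P0,P2) = 56.5672, d(P1,P2) = 38.9853
Closest: P0 and P1

Closest pair: (-29.1, 22.7) and (-7.7, -9.7), distance = 38.8294


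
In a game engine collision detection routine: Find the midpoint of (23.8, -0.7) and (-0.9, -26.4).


M = ((23.8+(-0.9))/2, ((-0.7)+(-26.4))/2)
= (11.45, -13.55)

(11.45, -13.55)


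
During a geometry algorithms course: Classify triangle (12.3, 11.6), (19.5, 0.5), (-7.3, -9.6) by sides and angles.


Side lengths squared: AB^2=175.05, BC^2=820.25, CA^2=833.6
Sorted: [175.05, 820.25, 833.6]
By sides: Scalene, By angles: Acute

Scalene, Acute


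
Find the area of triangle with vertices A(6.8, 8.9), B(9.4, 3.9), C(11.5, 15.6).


Area = |x_A(y_B-y_C) + x_B(y_C-y_A) + x_C(y_A-y_B)|/2
= |(-79.56) + 62.98 + 57.5|/2
= 40.92/2 = 20.46

20.46


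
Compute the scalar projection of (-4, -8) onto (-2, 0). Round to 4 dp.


u.v = 8, |v| = sqrt(4) = 2
Scalar projection = u.v / |v| = 8 / sqrt(4) = 4

4


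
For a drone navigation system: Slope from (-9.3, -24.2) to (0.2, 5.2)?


slope = (y2-y1)/(x2-x1) = (5.2-(-24.2))/(0.2-(-9.3)) = 29.4/9.5 = 3.0947

3.0947


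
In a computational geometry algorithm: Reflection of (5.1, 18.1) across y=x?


Reflection over y=x: (x,y) -> (y,x)
(5.1, 18.1) -> (18.1, 5.1)

(18.1, 5.1)


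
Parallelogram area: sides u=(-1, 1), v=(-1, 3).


|u x v| = |(-1)*3 - 1*(-1)|
= |(-3) - (-1)| = 2

2


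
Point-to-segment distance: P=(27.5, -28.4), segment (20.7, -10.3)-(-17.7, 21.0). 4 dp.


Project P onto AB: t = 0 (clamped to [0,1])
Closest point on segment: (20.7, -10.3)
Distance: 19.3352

19.3352


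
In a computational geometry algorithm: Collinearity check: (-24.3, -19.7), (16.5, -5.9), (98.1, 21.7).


Cross product: (16.5-(-24.3))*(21.7-(-19.7)) - ((-5.9)-(-19.7))*(98.1-(-24.3))
= 0

Yes, collinear


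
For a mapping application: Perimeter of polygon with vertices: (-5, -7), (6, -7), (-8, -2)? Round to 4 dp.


Sides: (-5, -7)->(6, -7): sqrt(121) = 11, (6, -7)->(-8, -2): sqrt(221) = 14.866069, (-8, -2)->(-5, -7): sqrt(34) = 5.830952
Sum = 31.697021
Perimeter = 31.697

31.697


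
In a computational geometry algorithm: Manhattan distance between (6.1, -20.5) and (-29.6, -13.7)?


|6.1-(-29.6)| + |(-20.5)-(-13.7)| = 35.7 + 6.8 = 42.5

42.5


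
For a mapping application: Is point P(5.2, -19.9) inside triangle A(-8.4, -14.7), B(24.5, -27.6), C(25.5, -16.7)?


Cross products: AB x AP = 4.36, BC x BP = 218.07, CA x CP = 149.08
All same sign? yes

Yes, inside


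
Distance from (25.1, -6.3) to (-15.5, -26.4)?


dx=-40.6, dy=-20.1
d^2 = (-40.6)^2 + (-20.1)^2 = 2052.37
d = sqrt(2052.37) = 45.3031

45.3031


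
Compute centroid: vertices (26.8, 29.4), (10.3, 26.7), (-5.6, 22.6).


Centroid = ((x_A+x_B+x_C)/3, (y_A+y_B+y_C)/3)
= ((26.8+10.3+(-5.6))/3, (29.4+26.7+22.6)/3)
= (10.5, 26.2333)

(10.5, 26.2333)


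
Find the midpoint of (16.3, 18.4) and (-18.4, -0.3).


M = ((16.3+(-18.4))/2, (18.4+(-0.3))/2)
= (-1.05, 9.05)

(-1.05, 9.05)


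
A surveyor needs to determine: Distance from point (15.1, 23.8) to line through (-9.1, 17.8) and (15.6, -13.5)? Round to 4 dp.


|cross product| = 905.66
|line direction| = sqrt(1589.78) = 39.872
Distance = 905.66/sqrt(1589.78) = 22.7142

22.7142


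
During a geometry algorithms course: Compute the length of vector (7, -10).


|u| = sqrt(7^2 + (-10)^2) = sqrt(149) = 12.2066

12.2066


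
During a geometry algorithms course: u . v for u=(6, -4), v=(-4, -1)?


u . v = u_x*v_x + u_y*v_y = 6*(-4) + (-4)*(-1)
= (-24) + 4 = -20

-20


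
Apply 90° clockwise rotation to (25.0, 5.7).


90° CW: (x,y) -> (y, -x)
(25,5.7) -> (5.7, -25)

(5.7, -25)


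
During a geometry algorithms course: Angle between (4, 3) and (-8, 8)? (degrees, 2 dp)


u.v = -8, |u| = sqrt(25) = 5, |v| = sqrt(128) = 11.3137
cos(theta) = u.v/(|u||v|) = -8/sqrt(3200) = -0.141421
theta = acos(-0.141421) = 98.13 degrees

98.13 degrees


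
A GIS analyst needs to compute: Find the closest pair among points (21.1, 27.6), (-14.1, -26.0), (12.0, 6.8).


d(P0,P1) = 64.1249, d(P0,P2) = 22.7035, d(P1,P2) = 41.9172
Closest: P0 and P2

Closest pair: (21.1, 27.6) and (12.0, 6.8), distance = 22.7035


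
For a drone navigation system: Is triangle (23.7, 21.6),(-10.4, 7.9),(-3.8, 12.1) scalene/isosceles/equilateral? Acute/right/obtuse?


Side lengths squared: AB^2=1350.5, BC^2=61.2, CA^2=846.5
Sorted: [61.2, 846.5, 1350.5]
By sides: Scalene, By angles: Obtuse

Scalene, Obtuse


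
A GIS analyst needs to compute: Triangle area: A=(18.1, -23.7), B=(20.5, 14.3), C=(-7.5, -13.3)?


Area = |x_A(y_B-y_C) + x_B(y_C-y_A) + x_C(y_A-y_B)|/2
= |499.56 + 213.2 + 285|/2
= 997.76/2 = 498.88

498.88


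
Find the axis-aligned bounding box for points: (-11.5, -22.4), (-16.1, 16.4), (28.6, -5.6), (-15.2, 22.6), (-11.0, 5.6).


x range: [-16.1, 28.6]
y range: [-22.4, 22.6]
Bounding box: (-16.1,-22.4) to (28.6,22.6)

(-16.1,-22.4) to (28.6,22.6)


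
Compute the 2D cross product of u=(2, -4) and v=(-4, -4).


u x v = u_x*v_y - u_y*v_x = 2*(-4) - (-4)*(-4)
= (-8) - 16 = -24

-24


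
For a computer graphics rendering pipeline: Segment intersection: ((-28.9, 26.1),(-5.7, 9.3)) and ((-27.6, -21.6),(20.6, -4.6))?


Cross products: d1=2321.24, d2=1117.08, d3=-1084.8, d4=119.36
d1*d2 < 0 and d3*d4 < 0? no

No, they don't intersect


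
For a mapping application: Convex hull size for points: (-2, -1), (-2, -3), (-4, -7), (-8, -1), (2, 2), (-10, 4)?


Convex hull vertices (CCW): (-10, 4), (-8, -1), (-4, -7), (2, 2)
Count = 4

4


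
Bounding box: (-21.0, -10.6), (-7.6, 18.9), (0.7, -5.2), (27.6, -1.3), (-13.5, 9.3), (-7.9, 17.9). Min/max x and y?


x range: [-21, 27.6]
y range: [-10.6, 18.9]
Bounding box: (-21,-10.6) to (27.6,18.9)

(-21,-10.6) to (27.6,18.9)


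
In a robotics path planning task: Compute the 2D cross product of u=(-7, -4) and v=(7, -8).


u x v = u_x*v_y - u_y*v_x = (-7)*(-8) - (-4)*7
= 56 - (-28) = 84

84


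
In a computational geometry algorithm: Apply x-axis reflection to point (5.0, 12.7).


Reflection over x-axis: (x,y) -> (x,-y)
(5, 12.7) -> (5, -12.7)

(5, -12.7)


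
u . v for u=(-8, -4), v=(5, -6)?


u . v = u_x*v_x + u_y*v_y = (-8)*5 + (-4)*(-6)
= (-40) + 24 = -16

-16


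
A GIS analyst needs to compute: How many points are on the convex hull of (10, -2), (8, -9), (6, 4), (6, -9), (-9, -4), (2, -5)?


Convex hull vertices (CCW): (-9, -4), (6, -9), (8, -9), (10, -2), (6, 4)
Count = 5

5


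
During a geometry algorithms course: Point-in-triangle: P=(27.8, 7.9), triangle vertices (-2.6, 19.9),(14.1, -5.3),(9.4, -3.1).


Cross products: AB x AP = 565.68, BC x BP = -92.18, CA x CP = -555.2
All same sign? no

No, outside


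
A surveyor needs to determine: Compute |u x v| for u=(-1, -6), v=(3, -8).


|u x v| = |(-1)*(-8) - (-6)*3|
= |8 - (-18)| = 26

26


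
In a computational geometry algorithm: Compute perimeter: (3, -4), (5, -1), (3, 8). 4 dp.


Sides: (3, -4)->(5, -1): sqrt(13) = 3.605551, (5, -1)->(3, 8): sqrt(85) = 9.219544, (3, 8)->(3, -4): sqrt(144) = 12
Sum = 24.825095
Perimeter = 24.8251

24.8251


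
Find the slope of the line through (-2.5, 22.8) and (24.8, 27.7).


slope = (y2-y1)/(x2-x1) = (27.7-22.8)/(24.8-(-2.5)) = 4.9/27.3 = 0.1795

0.1795


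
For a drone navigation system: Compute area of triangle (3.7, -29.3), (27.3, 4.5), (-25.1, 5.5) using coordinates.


Area = |x_A(y_B-y_C) + x_B(y_C-y_A) + x_C(y_A-y_B)|/2
= |(-3.7) + 950.04 + 848.38|/2
= 1794.72/2 = 897.36

897.36


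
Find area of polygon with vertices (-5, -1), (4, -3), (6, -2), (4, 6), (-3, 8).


Shoelace sum: ((-5)*(-3) - 4*(-1)) + (4*(-2) - 6*(-3)) + (6*6 - 4*(-2)) + (4*8 - (-3)*6) + ((-3)*(-1) - (-5)*8)
= 166
Area = |166|/2 = 83

83


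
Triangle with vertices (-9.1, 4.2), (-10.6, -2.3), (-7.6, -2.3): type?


Side lengths squared: AB^2=44.5, BC^2=9, CA^2=44.5
Sorted: [9, 44.5, 44.5]
By sides: Isosceles, By angles: Acute

Isosceles, Acute


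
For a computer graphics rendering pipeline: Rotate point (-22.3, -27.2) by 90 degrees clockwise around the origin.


90° CW: (x,y) -> (y, -x)
(-22.3,-27.2) -> (-27.2, 22.3)

(-27.2, 22.3)


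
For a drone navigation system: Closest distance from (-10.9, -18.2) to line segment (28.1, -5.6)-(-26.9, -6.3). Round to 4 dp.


Project P onto AB: t = 0.7119 (clamped to [0,1])
Closest point on segment: (-11.054, -6.0983)
Distance: 12.1027

12.1027


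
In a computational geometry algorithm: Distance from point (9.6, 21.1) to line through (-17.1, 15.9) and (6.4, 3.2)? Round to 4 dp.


|cross product| = 461.29
|line direction| = sqrt(713.54) = 26.7122
Distance = 461.29/sqrt(713.54) = 17.2689

17.2689


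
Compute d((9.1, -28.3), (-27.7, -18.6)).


dx=-36.8, dy=9.7
d^2 = (-36.8)^2 + 9.7^2 = 1448.33
d = sqrt(1448.33) = 38.0569

38.0569


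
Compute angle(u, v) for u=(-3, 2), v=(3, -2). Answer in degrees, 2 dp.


u.v = -13, |u| = sqrt(13) = 3.6056, |v| = sqrt(13) = 3.6056
cos(theta) = u.v/(|u||v|) = -13/sqrt(169) = -1
theta = acos(-1) = 180 degrees

180 degrees


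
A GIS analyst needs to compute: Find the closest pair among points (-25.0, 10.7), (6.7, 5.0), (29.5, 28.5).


d(P0,P1) = 32.2084, d(P0,P2) = 57.3331, d(P1,P2) = 32.7428
Closest: P0 and P1

Closest pair: (-25.0, 10.7) and (6.7, 5.0), distance = 32.2084


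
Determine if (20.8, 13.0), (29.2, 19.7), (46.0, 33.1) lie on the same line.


Cross product: (29.2-20.8)*(33.1-13) - (19.7-13)*(46-20.8)
= 0

Yes, collinear


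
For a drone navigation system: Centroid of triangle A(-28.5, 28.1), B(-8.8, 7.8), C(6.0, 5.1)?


Centroid = ((x_A+x_B+x_C)/3, (y_A+y_B+y_C)/3)
= (((-28.5)+(-8.8)+6)/3, (28.1+7.8+5.1)/3)
= (-10.4333, 13.6667)

(-10.4333, 13.6667)


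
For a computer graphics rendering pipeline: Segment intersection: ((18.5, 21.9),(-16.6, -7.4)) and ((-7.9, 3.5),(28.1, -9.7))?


Cross products: d1=1010.88, d2=-507.24, d3=-127.68, d4=1390.44
d1*d2 < 0 and d3*d4 < 0? yes

Yes, they intersect


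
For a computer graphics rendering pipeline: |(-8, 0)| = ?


|u| = sqrt((-8)^2 + 0^2) = sqrt(64) = 8

8


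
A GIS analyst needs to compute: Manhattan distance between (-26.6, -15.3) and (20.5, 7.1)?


|(-26.6)-20.5| + |(-15.3)-7.1| = 47.1 + 22.4 = 69.5

69.5


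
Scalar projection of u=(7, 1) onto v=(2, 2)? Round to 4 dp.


u.v = 16, |v| = sqrt(8) = 2.8284
Scalar projection = u.v / |v| = 16 / sqrt(8) = 5.6569

5.6569


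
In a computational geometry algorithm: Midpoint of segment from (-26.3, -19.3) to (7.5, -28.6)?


M = (((-26.3)+7.5)/2, ((-19.3)+(-28.6))/2)
= (-9.4, -23.95)

(-9.4, -23.95)


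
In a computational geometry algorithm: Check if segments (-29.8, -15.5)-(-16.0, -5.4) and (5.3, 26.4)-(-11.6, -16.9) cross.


Cross products: d1=-811.72, d2=-384.87, d3=223.71, d4=-203.14
d1*d2 < 0 and d3*d4 < 0? no

No, they don't intersect


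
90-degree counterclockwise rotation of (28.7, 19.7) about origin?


90° CCW: (x,y) -> (-y, x)
(28.7,19.7) -> (-19.7, 28.7)

(-19.7, 28.7)


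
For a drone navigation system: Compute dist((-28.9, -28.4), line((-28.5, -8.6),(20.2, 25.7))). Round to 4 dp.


|cross product| = 950.54
|line direction| = sqrt(3548.18) = 59.5666
Distance = 950.54/sqrt(3548.18) = 15.9576

15.9576


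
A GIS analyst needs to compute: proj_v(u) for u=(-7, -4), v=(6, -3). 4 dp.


u.v = -30, |v| = sqrt(45) = 6.7082
Scalar projection = u.v / |v| = -30 / sqrt(45) = -4.4721

-4.4721


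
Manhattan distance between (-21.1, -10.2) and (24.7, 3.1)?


|(-21.1)-24.7| + |(-10.2)-3.1| = 45.8 + 13.3 = 59.1

59.1


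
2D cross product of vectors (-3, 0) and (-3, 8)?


u x v = u_x*v_y - u_y*v_x = (-3)*8 - 0*(-3)
= (-24) - 0 = -24

-24


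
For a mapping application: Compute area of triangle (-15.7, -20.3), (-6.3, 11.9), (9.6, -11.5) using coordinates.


Area = |x_A(y_B-y_C) + x_B(y_C-y_A) + x_C(y_A-y_B)|/2
= |(-367.38) + (-55.44) + (-309.12)|/2
= 731.94/2 = 365.97

365.97


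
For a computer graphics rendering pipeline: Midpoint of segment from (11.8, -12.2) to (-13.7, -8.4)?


M = ((11.8+(-13.7))/2, ((-12.2)+(-8.4))/2)
= (-0.95, -10.3)

(-0.95, -10.3)


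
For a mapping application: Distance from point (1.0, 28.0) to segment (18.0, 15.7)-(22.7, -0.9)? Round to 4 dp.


Project P onto AB: t = 0 (clamped to [0,1])
Closest point on segment: (18, 15.7)
Distance: 20.9831

20.9831


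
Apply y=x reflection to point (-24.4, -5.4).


Reflection over y=x: (x,y) -> (y,x)
(-24.4, -5.4) -> (-5.4, -24.4)

(-5.4, -24.4)


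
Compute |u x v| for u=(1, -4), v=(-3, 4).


|u x v| = |1*4 - (-4)*(-3)|
= |4 - 12| = 8

8


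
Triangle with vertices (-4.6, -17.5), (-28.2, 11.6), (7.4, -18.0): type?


Side lengths squared: AB^2=1403.77, BC^2=2143.52, CA^2=144.25
Sorted: [144.25, 1403.77, 2143.52]
By sides: Scalene, By angles: Obtuse

Scalene, Obtuse


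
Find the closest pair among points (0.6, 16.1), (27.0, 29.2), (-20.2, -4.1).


d(P0,P1) = 29.4715, d(P0,P2) = 28.9945, d(P1,P2) = 57.7644
Closest: P0 and P2

Closest pair: (0.6, 16.1) and (-20.2, -4.1), distance = 28.9945


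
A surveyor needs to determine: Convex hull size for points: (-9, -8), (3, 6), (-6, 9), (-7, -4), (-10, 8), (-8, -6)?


Convex hull vertices (CCW): (-10, 8), (-9, -8), (3, 6), (-6, 9)
Count = 4

4


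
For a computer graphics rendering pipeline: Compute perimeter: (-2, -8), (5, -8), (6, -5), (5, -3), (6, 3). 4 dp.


Sides: (-2, -8)->(5, -8): sqrt(49) = 7, (5, -8)->(6, -5): sqrt(10) = 3.162278, (6, -5)->(5, -3): sqrt(5) = 2.236068, (5, -3)->(6, 3): sqrt(37) = 6.082763, (6, 3)->(-2, -8): sqrt(185) = 13.601471
Sum = 32.08258
Perimeter = 32.0826

32.0826


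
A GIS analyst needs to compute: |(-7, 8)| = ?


|u| = sqrt((-7)^2 + 8^2) = sqrt(113) = 10.6301

10.6301


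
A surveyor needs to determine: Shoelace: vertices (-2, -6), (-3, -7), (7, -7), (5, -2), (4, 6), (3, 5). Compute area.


Shoelace sum: ((-2)*(-7) - (-3)*(-6)) + ((-3)*(-7) - 7*(-7)) + (7*(-2) - 5*(-7)) + (5*6 - 4*(-2)) + (4*5 - 3*6) + (3*(-6) - (-2)*5)
= 119
Area = |119|/2 = 59.5

59.5


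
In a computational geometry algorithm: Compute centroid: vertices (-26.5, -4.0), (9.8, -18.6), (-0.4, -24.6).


Centroid = ((x_A+x_B+x_C)/3, (y_A+y_B+y_C)/3)
= (((-26.5)+9.8+(-0.4))/3, ((-4)+(-18.6)+(-24.6))/3)
= (-5.7, -15.7333)

(-5.7, -15.7333)


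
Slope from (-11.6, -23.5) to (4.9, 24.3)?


slope = (y2-y1)/(x2-x1) = (24.3-(-23.5))/(4.9-(-11.6)) = 47.8/16.5 = 2.897

2.897


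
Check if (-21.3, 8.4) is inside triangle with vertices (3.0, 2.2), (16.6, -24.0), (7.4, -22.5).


Cross products: AB x AP = -552.34, BC x BP = -241.23, CA x CP = 572.93
All same sign? no

No, outside


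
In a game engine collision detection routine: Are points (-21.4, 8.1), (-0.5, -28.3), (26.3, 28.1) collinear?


Cross product: ((-0.5)-(-21.4))*(28.1-8.1) - ((-28.3)-8.1)*(26.3-(-21.4))
= 2154.28

No, not collinear


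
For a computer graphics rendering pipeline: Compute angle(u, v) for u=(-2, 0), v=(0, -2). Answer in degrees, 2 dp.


u.v = 0, |u| = sqrt(4) = 2, |v| = sqrt(4) = 2
cos(theta) = u.v/(|u||v|) = 0/sqrt(16) = 0
theta = acos(0) = 90 degrees

90 degrees


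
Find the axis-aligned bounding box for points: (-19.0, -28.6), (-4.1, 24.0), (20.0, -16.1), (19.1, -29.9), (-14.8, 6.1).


x range: [-19, 20]
y range: [-29.9, 24]
Bounding box: (-19,-29.9) to (20,24)

(-19,-29.9) to (20,24)


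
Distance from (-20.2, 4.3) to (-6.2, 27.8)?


dx=14, dy=23.5
d^2 = 14^2 + 23.5^2 = 748.25
d = sqrt(748.25) = 27.3542

27.3542


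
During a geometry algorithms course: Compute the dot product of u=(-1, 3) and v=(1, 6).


u . v = u_x*v_x + u_y*v_y = (-1)*1 + 3*6
= (-1) + 18 = 17

17


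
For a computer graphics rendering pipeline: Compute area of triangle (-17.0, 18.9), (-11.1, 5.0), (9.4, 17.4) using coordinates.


Area = |x_A(y_B-y_C) + x_B(y_C-y_A) + x_C(y_A-y_B)|/2
= |210.8 + 16.65 + 130.66|/2
= 358.11/2 = 179.055

179.055


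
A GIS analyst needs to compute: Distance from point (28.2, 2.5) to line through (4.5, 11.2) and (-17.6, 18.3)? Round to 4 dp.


|cross product| = 24
|line direction| = sqrt(538.82) = 23.2125
Distance = 24/sqrt(538.82) = 1.0339

1.0339


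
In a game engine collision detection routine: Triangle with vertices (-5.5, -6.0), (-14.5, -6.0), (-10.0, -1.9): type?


Side lengths squared: AB^2=81, BC^2=37.06, CA^2=37.06
Sorted: [37.06, 37.06, 81]
By sides: Isosceles, By angles: Obtuse

Isosceles, Obtuse


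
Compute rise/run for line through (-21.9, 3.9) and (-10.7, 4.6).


slope = (y2-y1)/(x2-x1) = (4.6-3.9)/((-10.7)-(-21.9)) = 0.7/11.2 = 0.0625

0.0625


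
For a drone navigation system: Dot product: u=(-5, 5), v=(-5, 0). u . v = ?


u . v = u_x*v_x + u_y*v_y = (-5)*(-5) + 5*0
= 25 + 0 = 25

25


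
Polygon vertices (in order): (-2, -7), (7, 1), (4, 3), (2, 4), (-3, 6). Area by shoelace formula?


Shoelace sum: ((-2)*1 - 7*(-7)) + (7*3 - 4*1) + (4*4 - 2*3) + (2*6 - (-3)*4) + ((-3)*(-7) - (-2)*6)
= 131
Area = |131|/2 = 65.5

65.5


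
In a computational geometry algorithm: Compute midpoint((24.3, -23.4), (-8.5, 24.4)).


M = ((24.3+(-8.5))/2, ((-23.4)+24.4)/2)
= (7.9, 0.5)

(7.9, 0.5)


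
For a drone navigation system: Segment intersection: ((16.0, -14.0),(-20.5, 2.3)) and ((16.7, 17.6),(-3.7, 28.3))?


Cross products: d1=652.13, d2=710.16, d3=-1164.81, d4=-1222.84
d1*d2 < 0 and d3*d4 < 0? no

No, they don't intersect


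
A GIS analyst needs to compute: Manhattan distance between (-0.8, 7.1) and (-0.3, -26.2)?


|(-0.8)-(-0.3)| + |7.1-(-26.2)| = 0.5 + 33.3 = 33.8

33.8
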